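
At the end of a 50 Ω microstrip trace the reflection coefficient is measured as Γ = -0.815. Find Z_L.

Z_L ≈ 5.1 Ω

Z_L = Z_0·(1 + Γ)/(1 − Γ) = 50·(0.185)/(1.81)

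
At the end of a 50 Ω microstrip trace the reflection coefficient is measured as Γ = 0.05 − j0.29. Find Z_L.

Z_L = Z_0·(1 + Γ)/(1 − Γ) = 50·(1.05 − j0.29)/(0.95 + j0.29)

Z_L ≈ 46.3 − j29.4 Ω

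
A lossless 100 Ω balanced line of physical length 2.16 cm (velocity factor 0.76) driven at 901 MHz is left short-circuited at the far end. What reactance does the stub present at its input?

X_in ≈ 59.4 Ω (inductive)

λ = v/f = 0.76·c / 901 MHz = 0.253 m
βl = 2π·l/λ = 2π × 0.0854 = 30.7°
tan(βl) = 0.594
For a short-circuited stub, Z_in = jZ_0·tan(βl)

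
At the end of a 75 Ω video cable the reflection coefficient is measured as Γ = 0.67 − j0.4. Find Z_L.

Z_L = Z_0·(1 + Γ)/(1 − Γ) = 75·(1.67 − j0.4)/(0.33 + j0.4)

Z_L ≈ 109 − j223 Ω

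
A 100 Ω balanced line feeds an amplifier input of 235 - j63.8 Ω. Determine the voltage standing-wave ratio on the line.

VSWR ≈ 2.56

Γ = (Z_L − Z_0)/(Z_L + Z_0) = (135 − j63.8)/(335 − j63.8)
|Γ| = 149/341 = 0.438
VSWR = (1 + |Γ|)/(1 − |Γ|) = 1.44/0.562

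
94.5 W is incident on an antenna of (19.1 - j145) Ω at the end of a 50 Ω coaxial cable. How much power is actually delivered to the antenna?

|Γ| = |(-30.9 − j145)/(69.1 − j145)| = 0.923
|Γ|² = 0.852
P_refl = |Γ|²·P_inc = 80.5 W, P_del = (1 − |Γ|²)·P_inc = 14 W

P_delivered ≈ 14 W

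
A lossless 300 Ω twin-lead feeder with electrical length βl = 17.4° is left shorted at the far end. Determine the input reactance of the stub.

X_in ≈ 94 Ω (inductive)

tan(βl) = 0.313
For a shorted stub, Z_in = jZ_0·tan(βl)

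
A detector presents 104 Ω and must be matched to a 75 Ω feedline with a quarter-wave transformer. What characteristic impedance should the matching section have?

Z_qwt ≈ 88.3 Ω

Z_qwt = √(Z_0·R_L) = √(75 × 104) = √7800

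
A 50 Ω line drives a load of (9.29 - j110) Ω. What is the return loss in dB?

Γ = (-40.71 − j110)/(59.29 − j110), |Γ| = 0.939
RL = −20·log₁₀|Γ| = −20·log₁₀(0.939)

RL ≈ 0.55 dB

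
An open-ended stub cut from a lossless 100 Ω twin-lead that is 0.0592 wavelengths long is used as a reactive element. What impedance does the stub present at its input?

βl = 2π × 0.0592 = 21.3°
tan(βl) = 0.39
For an open-ended stub, Z_in = −jZ_0·cot(βl) = −jZ_0/tan(βl)

Z_in ≈ −j256 Ω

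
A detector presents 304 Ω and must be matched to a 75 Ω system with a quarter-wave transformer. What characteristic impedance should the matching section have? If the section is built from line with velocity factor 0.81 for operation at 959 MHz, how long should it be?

Z_qwt = √(Z_0·R_L) = √(75 × 304) = √22800
λ = 0.81·c/f = 0.253 m, so l = λ/4 = 0.0633 m

Z_qwt ≈ 151 Ω; length ≈ 6.33 cm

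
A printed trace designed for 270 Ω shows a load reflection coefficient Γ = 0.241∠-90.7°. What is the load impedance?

Z_L ≈ 239 − j122 Ω

Z_L = Z_0·(1 + Γ)/(1 − Γ) = 270·(0.997 − j0.241)/(1 + j0.241)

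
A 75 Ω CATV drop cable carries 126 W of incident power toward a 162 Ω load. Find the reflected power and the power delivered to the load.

P_reflected ≈ 17 W; P_delivered ≈ 109 W

Γ = (162 − 75)/(162 + 75) = 0.367
|Γ|² = 0.135
P_refl = |Γ|²·P_inc = 17 W, P_del = (1 − |Γ|²)·P_inc = 109 W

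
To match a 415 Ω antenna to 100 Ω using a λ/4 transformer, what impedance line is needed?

Z_qwt ≈ 204 Ω

Z_qwt = √(Z_0·R_L) = √(100 × 415) = √41500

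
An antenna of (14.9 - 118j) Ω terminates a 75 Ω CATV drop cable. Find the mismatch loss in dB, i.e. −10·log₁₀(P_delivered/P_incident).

Γ = (-60.1 − j118)/(89.9 − j118), |Γ| = 0.893
|Γ|² = 0.797, so P_del/P_inc = 1 − |Γ|² = 0.203
ML = −10·log₁₀(1 − |Γ|²)

mismatch loss ≈ 6.92 dB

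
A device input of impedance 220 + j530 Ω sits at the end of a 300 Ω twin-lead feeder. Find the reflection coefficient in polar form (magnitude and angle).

Γ ≈ 0.722 ∠ 53°

Γ = (Z_L − Z_0)/(Z_L + Z_0) = (-80 + j530)/(520 + j530)
|Γ| = 536/742 = 0.722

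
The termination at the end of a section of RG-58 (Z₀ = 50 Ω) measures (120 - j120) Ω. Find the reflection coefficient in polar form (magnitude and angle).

Γ = (Z_L − Z_0)/(Z_L + Z_0) = (70 − j120)/(170 − j120)
|Γ| = 139/208 = 0.668

Γ ≈ 0.668 ∠ -24.5°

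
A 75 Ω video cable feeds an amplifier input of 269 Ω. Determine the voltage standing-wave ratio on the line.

For a purely resistive load, VSWR = R_L/Z_0 or Z_0/R_L (whichever > 1) = 269/75

VSWR ≈ 3.59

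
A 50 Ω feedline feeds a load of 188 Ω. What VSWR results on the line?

VSWR ≈ 3.76

Γ = (188 − 50)/(188 + 50) = 0.58
VSWR = (1 + 0.58)/(1 − 0.58)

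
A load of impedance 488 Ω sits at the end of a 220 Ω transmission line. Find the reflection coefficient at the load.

Γ = (Z_L − Z_0)/(Z_L + Z_0) = (488 − 220)/(488 + 220) = 268/708

Γ = 0.379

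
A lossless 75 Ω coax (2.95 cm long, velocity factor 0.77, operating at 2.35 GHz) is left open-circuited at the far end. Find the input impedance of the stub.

Z_in ≈ +j24.4 Ω

λ = v/f = 0.77·c / 2.35 GHz = 0.0983 m
βl = 2π·l/λ = 2π × 0.3 = 108°
tan(βl) = -3.07
For an open-circuited stub, Z_in = −jZ_0·cot(βl) = −jZ_0/tan(βl)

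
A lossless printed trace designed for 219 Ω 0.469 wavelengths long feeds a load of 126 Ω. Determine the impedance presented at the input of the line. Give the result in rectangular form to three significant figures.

Z_in ≈ 129 − j28.5 Ω

βl = 2π × 0.469 = 169°
tan(βl) = tan(169°) = -0.197
Z_in = Z_0·(Z_L + jZ_0·tanβl)/(Z_0 + jZ_L·tanβl)
     = 219·(126 − j43.2)/(219 − j24.9)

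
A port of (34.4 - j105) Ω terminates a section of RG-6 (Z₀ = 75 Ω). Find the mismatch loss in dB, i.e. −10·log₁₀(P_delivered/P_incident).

Γ = (-40.6 − j105)/(109.4 − j105), |Γ| = 0.742
|Γ|² = 0.551, so P_del/P_inc = 1 − |Γ|² = 0.449
ML = −10·log₁₀(1 − |Γ|²)

mismatch loss ≈ 3.48 dB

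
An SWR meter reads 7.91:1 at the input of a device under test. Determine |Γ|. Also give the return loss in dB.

|Γ| ≈ 0.776; return loss ≈ 2.21 dB

|Γ| = (S − 1)/(S + 1) = (7.91 − 1)/(7.91 + 1) = 6.91/8.91
RL = −20·log₁₀|Γ| = −20·log₁₀(0.776)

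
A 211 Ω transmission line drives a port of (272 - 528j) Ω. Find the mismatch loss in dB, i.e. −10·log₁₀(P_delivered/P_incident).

mismatch loss ≈ 3.48 dB

Γ = (61 − j528)/(483 − j528), |Γ| = 0.743
|Γ|² = 0.552, so P_del/P_inc = 1 − |Γ|² = 0.448
ML = −10·log₁₀(1 − |Γ|²)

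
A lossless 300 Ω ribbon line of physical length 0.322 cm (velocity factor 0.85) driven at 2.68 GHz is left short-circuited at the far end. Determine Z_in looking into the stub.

λ = v/f = 0.85·c / 2.68 GHz = 0.0951 m
βl = 2π·l/λ = 2π × 0.0338 = 12.2°
tan(βl) = 0.216
For a short-circuited stub, Z_in = jZ_0·tan(βl)

Z_in ≈ +j64.8 Ω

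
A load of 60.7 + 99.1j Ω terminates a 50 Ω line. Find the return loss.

RL ≈ 3.47 dB

Γ = (10.7 + j99.1)/(110.7 + j99.1), |Γ| = 0.671
RL = −20·log₁₀|Γ| = −20·log₁₀(0.671)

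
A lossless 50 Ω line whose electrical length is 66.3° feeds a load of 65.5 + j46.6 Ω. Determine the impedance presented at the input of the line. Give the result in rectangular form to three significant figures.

tan(βl) = tan(66.3°) = 2.28
Z_in = Z_0·(Z_L + jZ_0·tanβl)/(Z_0 + jZ_L·tanβl)
     = 50·(65.5 + j161)/(-56.2 + j149)

Z_in ≈ 39.9 − j37 Ω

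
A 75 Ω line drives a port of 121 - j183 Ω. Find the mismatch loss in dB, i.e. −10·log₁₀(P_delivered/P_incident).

Γ = (46 − j183)/(196 − j183), |Γ| = 0.704
|Γ|² = 0.495, so P_del/P_inc = 1 − |Γ|² = 0.505
ML = −10·log₁₀(1 − |Γ|²)

mismatch loss ≈ 2.97 dB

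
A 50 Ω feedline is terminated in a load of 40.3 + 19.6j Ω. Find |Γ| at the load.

|Γ| ≈ 0.237

Γ = (Z_L − Z_0)/(Z_L + Z_0) = (-9.7 + j19.6)/(90.3 + j19.6)
|Γ| = 21.9/92.4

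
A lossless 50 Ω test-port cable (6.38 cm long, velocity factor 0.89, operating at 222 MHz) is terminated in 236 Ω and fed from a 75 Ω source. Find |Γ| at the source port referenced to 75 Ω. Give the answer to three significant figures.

λ = v/f = 0.89·c / 222 MHz = 1.2 m
βl = 2π·l/λ = 2π × 0.053 = 19.1°
tan(βl) = 0.346
Z_in = Z_0·(Z_L + jZ_0·tanβl)/(Z_0 + jZ_L·tanβl) = 72 − j100 Ω
Γ_s = (Z_in − Z_s)/(Z_in + Z_s) = (-3 − j100)/(147 − j100), |Γ_s| = 0.564

|Γ| ≈ 0.564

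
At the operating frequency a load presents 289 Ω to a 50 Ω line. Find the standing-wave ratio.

Γ = (289 − 50)/(289 + 50) = 0.705
VSWR = (1 + 0.705)/(1 − 0.705)

VSWR ≈ 5.78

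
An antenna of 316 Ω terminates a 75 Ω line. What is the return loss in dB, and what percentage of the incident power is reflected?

RL ≈ 4.2 dB; 38% of incident power reflected

Γ = (316 − 75)/(316 + 75) = 0.616
RL = −20·log₁₀(0.616) = 4.2 dB
P_refl/P_inc = |Γ|² = 0.38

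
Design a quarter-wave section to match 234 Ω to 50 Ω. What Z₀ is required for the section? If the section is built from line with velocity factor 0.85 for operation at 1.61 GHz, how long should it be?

Z_qwt ≈ 108 Ω; length ≈ 3.96 cm

Z_qwt = √(Z_0·R_L) = √(50 × 234) = √11700
λ = 0.85·c/f = 0.158 m, so l = λ/4 = 0.0396 m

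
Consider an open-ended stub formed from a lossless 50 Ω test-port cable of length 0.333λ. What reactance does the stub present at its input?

βl = 2π × 0.333 = 120°
tan(βl) = -1.74
For an open-ended stub, Z_in = −jZ_0·cot(βl) = −jZ_0/tan(βl)

X_in ≈ 28.7 Ω (inductive)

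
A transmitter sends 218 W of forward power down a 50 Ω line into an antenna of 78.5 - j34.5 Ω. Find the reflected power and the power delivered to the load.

P_reflected ≈ 24.7 W; P_delivered ≈ 193 W

|Γ| = |(28.5 − j34.5)/(128.5 − j34.5)| = 0.336
|Γ|² = 0.113
P_refl = |Γ|²·P_inc = 24.7 W, P_del = (1 − |Γ|²)·P_inc = 193 W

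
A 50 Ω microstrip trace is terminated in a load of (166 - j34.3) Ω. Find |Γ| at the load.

|Γ| ≈ 0.553

Γ = (Z_L − Z_0)/(Z_L + Z_0) = (116 − j34.3)/(216 − j34.3)
|Γ| = 121/219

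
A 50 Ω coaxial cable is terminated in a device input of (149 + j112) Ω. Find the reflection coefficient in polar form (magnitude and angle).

Γ = (Z_L − Z_0)/(Z_L + Z_0) = (99 + j112)/(199 + j112)
|Γ| = 149/228 = 0.655

Γ ≈ 0.655 ∠ 19.2°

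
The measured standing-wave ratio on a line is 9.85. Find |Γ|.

|Γ| ≈ 0.816

|Γ| = (S − 1)/(S + 1) = (9.85 − 1)/(9.85 + 1) = 8.85/10.8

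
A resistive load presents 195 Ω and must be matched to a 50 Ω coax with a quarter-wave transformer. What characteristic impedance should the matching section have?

Z_qwt = √(Z_0·R_L) = √(50 × 195) = √9750

Z_qwt ≈ 98.7 Ω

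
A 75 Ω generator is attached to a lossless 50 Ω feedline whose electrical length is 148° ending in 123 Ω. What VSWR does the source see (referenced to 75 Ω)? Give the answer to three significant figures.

VSWR ≈ 2.29

tan(βl) = -0.625
Z_in = Z_0·(Z_L + jZ_0·tanβl)/(Z_0 + jZ_L·tanβl) = 50.9 + j46.9 Ω
Γ_s = (Z_in − Z_s)/(Z_in + Z_s) = (-24.1 + j46.9)/(126 + j46.9), |Γ_s| = 0.393
VSWR = (1 + |Γ_s|)/(1 − |Γ_s|)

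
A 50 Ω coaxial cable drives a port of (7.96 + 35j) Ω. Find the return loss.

Γ = (-42.04 + j35)/(57.96 + j35), |Γ| = 0.808
RL = −20·log₁₀|Γ| = −20·log₁₀(0.808)

RL ≈ 1.85 dB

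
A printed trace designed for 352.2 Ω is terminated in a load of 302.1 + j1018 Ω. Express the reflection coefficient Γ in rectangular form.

Γ = (Z_L − Z_0)/(Z_L + Z_0) = (-50.1 + j1018)/(654.3 + j1018)

Γ ≈ 0.685 + j0.49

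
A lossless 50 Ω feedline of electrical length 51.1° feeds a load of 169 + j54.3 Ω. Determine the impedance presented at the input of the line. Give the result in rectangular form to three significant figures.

Z_in ≈ 24.3 − j42.3 Ω

tan(βl) = tan(51.1°) = 1.24
Z_in = Z_0·(Z_L + jZ_0·tanβl)/(Z_0 + jZ_L·tanβl)
     = 50·(169 + j116)/(-17.3 + j209)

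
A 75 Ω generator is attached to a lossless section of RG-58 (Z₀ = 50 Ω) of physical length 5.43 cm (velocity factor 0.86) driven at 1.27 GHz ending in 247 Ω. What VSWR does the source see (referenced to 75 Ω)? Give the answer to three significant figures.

λ = v/f = 0.86·c / 1.27 GHz = 0.203 m
βl = 2π·l/λ = 2π × 0.267 = 96.2°
tan(βl) = -9.17
Z_in = Z_0·(Z_L + jZ_0·tanβl)/(Z_0 + jZ_L·tanβl) = 10.2 + j5.23 Ω
Γ_s = (Z_in − Z_s)/(Z_in + Z_s) = (-64.8 + j5.23)/(85.2 + j5.23), |Γ_s| = 0.761
VSWR = (1 + |Γ_s|)/(1 − |Γ_s|)

VSWR ≈ 7.36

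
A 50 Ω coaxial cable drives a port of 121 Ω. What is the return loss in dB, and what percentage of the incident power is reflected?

Γ = (121 − 50)/(121 + 50) = 0.415
RL = −20·log₁₀(0.415) = 7.63 dB
P_refl/P_inc = |Γ|² = 0.172

RL ≈ 7.63 dB; 17.2% of incident power reflected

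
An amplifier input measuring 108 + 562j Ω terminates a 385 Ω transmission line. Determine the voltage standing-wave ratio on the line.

VSWR ≈ 11.4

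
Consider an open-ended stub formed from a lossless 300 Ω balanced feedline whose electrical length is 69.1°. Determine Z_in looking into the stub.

tan(βl) = 2.62
For an open-ended stub, Z_in = −jZ_0·cot(βl) = −jZ_0/tan(βl)

Z_in ≈ −j115 Ω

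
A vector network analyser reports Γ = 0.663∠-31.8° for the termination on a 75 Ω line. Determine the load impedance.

Z_L = Z_0·(1 + Γ)/(1 − Γ) = 75·(1.56 − j0.349)/(0.437 + j0.349)

Z_L ≈ 134 − j168 Ω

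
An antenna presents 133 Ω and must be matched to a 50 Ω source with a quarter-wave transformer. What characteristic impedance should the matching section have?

Z_qwt = √(Z_0·R_L) = √(50 × 133) = √6650

Z_qwt ≈ 81.5 Ω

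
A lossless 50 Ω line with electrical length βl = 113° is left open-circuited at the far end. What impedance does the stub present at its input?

tan(βl) = -2.36
For an open-circuited stub, Z_in = −jZ_0·cot(βl) = −jZ_0/tan(βl)

Z_in ≈ +j21.2 Ω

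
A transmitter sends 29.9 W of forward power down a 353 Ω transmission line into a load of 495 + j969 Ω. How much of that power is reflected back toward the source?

|Γ| = |(142 + j969)/(848 + j969)| = 0.761
|Γ|² = 0.578
P_refl = |Γ|²·P_inc = 17.3 W, P_del = (1 − |Γ|²)·P_inc = 12.6 W

P_reflected ≈ 17.3 W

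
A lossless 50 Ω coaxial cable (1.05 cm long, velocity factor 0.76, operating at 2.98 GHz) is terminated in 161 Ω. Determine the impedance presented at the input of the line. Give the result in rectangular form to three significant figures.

λ = v/f = 0.76·c / 2.98 GHz = 0.0765 m
βl = 2π·l/λ = 2π × 0.137 = 49.4°
tan(βl) = tan(49.4°) = 1.17
Z_in = Z_0·(Z_L + jZ_0·tanβl)/(Z_0 + jZ_L·tanβl)
     = 50·(161 + j58.3)/(50 + j188)

Z_in ≈ 25.1 − j36.2 Ω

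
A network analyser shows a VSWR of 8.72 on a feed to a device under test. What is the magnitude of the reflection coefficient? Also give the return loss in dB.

|Γ| ≈ 0.794; return loss ≈ 2 dB

|Γ| = (S − 1)/(S + 1) = (8.72 − 1)/(8.72 + 1) = 7.72/9.72
RL = −20·log₁₀|Γ| = −20·log₁₀(0.794)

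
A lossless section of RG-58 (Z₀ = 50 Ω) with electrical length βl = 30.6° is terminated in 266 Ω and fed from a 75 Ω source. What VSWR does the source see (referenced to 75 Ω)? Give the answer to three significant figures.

tan(βl) = 0.591
Z_in = Z_0·(Z_L + jZ_0·tanβl)/(Z_0 + jZ_L·tanβl) = 32.9 − j74.1 Ω
Γ_s = (Z_in − Z_s)/(Z_in + Z_s) = (-42.1 − j74.1)/(108 − j74.1), |Γ_s| = 0.651
VSWR = (1 + |Γ_s|)/(1 − |Γ_s|)

VSWR ≈ 4.73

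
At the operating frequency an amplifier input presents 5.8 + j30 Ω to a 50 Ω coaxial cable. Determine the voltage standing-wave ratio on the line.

VSWR ≈ 11.8

Γ = (Z_L − Z_0)/(Z_L + Z_0) = (-44.2 + j30)/(55.8 + j30)
|Γ| = 53.4/63.4 = 0.843
VSWR = (1 + |Γ|)/(1 − |Γ|) = 1.84/0.157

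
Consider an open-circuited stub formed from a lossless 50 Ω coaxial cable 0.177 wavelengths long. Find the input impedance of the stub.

βl = 2π × 0.177 = 63.7°
tan(βl) = 2.03
For an open-circuited stub, Z_in = −jZ_0·cot(βl) = −jZ_0/tan(βl)

Z_in ≈ −j24.7 Ω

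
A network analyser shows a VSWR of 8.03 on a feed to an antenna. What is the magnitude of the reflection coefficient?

|Γ| = (S − 1)/(S + 1) = (8.03 − 1)/(8.03 + 1) = 7.03/9.03

|Γ| ≈ 0.779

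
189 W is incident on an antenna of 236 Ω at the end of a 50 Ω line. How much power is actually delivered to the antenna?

Γ = (236 − 50)/(236 + 50) = 0.65
|Γ|² = 0.423
P_refl = |Γ|²·P_inc = 79.9 W, P_del = (1 − |Γ|²)·P_inc = 109 W

P_delivered ≈ 109 W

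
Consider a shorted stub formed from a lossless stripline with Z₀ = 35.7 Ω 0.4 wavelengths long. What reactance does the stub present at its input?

βl = 2π × 0.4 = 144°
tan(βl) = -0.727
For a shorted stub, Z_in = jZ_0·tan(βl)

X_in ≈ -25.9 Ω (capacitive)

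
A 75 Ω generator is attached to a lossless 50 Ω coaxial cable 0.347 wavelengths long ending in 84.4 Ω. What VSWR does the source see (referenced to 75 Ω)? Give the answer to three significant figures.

βl = 2π × 0.347 = 125°
tan(βl) = -1.43
Z_in = Z_0·(Z_L + jZ_0·tanβl)/(Z_0 + jZ_L·tanβl) = 37.6 + j19.3 Ω
Γ_s = (Z_in − Z_s)/(Z_in + Z_s) = (-37.4 + j19.3)/(113 + j19.3), |Γ_s| = 0.368
VSWR = (1 + |Γ_s|)/(1 − |Γ_s|)

VSWR ≈ 2.17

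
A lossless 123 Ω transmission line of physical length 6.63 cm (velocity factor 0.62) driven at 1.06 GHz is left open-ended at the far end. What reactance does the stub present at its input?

λ = v/f = 0.62·c / 1.06 GHz = 0.175 m
βl = 2π·l/λ = 2π × 0.378 = 136°
tan(βl) = -0.965
For an open-ended stub, Z_in = −jZ_0·cot(βl) = −jZ_0/tan(βl)

X_in ≈ 127 Ω (inductive)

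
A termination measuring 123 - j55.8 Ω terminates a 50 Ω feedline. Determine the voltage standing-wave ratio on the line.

Γ = (Z_L − Z_0)/(Z_L + Z_0) = (73 − j55.8)/(173 − j55.8)
|Γ| = 91.9/182 = 0.505
VSWR = (1 + |Γ|)/(1 − |Γ|) = 1.51/0.495

VSWR ≈ 3.04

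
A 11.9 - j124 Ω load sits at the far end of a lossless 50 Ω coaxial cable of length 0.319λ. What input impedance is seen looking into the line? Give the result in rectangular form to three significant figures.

βl = 2π × 0.319 = 115°
tan(βl) = tan(115°) = -2.16
Z_in = Z_0·(Z_L + jZ_0·tanβl)/(Z_0 + jZ_L·tanβl)
     = 50·(11.9 − j232)/(-218 − j25.7)

Z_in ≈ 3.5 + j52.8 Ω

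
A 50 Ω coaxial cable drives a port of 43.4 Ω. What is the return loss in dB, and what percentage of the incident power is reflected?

RL ≈ 23 dB; 0.499% of incident power reflected

Γ = (43.4 − 50)/(43.4 + 50) = -0.0707
RL = −20·log₁₀(0.0707) = 23 dB
P_refl/P_inc = |Γ|² = 0.00499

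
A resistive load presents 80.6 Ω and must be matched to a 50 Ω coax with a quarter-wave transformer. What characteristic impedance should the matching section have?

Z_qwt = √(Z_0·R_L) = √(50 × 80.6) = √4030

Z_qwt ≈ 63.5 Ω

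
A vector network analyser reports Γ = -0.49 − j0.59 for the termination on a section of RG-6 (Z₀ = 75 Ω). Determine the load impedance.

Z_L ≈ 12 − j34.5 Ω

Z_L = Z_0·(1 + Γ)/(1 − Γ) = 75·(0.51 − j0.59)/(1.49 + j0.59)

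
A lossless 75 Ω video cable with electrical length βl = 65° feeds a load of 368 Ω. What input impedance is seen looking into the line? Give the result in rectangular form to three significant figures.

Z_in ≈ 18.4 − j33.2 Ω

tan(βl) = tan(65°) = 2.14
Z_in = Z_0·(Z_L + jZ_0·tanβl)/(Z_0 + jZ_L·tanβl)
     = 75·(368 + j161)/(75 + j789)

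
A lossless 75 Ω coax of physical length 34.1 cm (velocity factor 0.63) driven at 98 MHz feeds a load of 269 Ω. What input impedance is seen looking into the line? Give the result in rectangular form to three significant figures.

Z_in ≈ 25.6 − j33.6 Ω

λ = v/f = 0.63·c / 98 MHz = 1.93 m
βl = 2π·l/λ = 2π × 0.177 = 63.7°
tan(βl) = tan(63.7°) = 2.02
Z_in = Z_0·(Z_L + jZ_0·tanβl)/(Z_0 + jZ_L·tanβl)
     = 75·(269 + j151)/(75 + j543)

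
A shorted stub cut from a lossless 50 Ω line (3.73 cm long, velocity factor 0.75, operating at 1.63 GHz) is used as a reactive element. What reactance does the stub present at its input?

X_in ≈ -391 Ω (capacitive)

λ = v/f = 0.75·c / 1.63 GHz = 0.138 m
βl = 2π·l/λ = 2π × 0.27 = 97.3°
tan(βl) = -7.83
For a shorted stub, Z_in = jZ_0·tan(βl)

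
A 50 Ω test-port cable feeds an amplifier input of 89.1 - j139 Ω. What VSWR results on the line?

VSWR ≈ 6.53

Γ = (Z_L − Z_0)/(Z_L + Z_0) = (39.1 − j139)/(139.1 − j139)
|Γ| = 144/197 = 0.734
VSWR = (1 + |Γ|)/(1 − |Γ|) = 1.73/0.266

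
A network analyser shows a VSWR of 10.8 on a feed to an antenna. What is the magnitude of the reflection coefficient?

|Γ| ≈ 0.831

|Γ| = (S − 1)/(S + 1) = (10.8 − 1)/(10.8 + 1) = 9.8/11.8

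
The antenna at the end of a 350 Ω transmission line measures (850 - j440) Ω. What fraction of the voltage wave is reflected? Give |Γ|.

Γ = (Z_L − Z_0)/(Z_L + Z_0) = (500 − j440)/(1200 − j440)
|Γ| = 666/1280

|Γ| ≈ 0.521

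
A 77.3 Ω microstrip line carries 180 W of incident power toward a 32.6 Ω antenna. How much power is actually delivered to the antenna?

Γ = (32.6 − 77.3)/(32.6 + 77.3) = -0.407
|Γ|² = 0.165
P_refl = |Γ|²·P_inc = 29.8 W, P_del = (1 − |Γ|²)·P_inc = 150 W

P_delivered ≈ 150 W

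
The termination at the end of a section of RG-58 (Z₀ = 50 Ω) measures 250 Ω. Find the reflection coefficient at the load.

Γ = 0.667

Γ = (Z_L − Z_0)/(Z_L + Z_0) = (250 − 50)/(250 + 50) = 200/300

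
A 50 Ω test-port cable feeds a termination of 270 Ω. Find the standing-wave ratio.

VSWR ≈ 5.4

Γ = (270 − 50)/(270 + 50) = 0.688
VSWR = (1 + 0.688)/(1 − 0.688)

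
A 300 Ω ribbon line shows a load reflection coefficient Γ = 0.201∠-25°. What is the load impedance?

Z_L = Z_0·(1 + Γ)/(1 − Γ) = 300·(1.18 − j0.0849)/(0.818 + j0.0849)

Z_L ≈ 426 − j75.4 Ω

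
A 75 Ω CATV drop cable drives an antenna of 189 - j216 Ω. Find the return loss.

RL ≈ 2.9 dB

Γ = (114 − j216)/(264 − j216), |Γ| = 0.716
RL = −20·log₁₀|Γ| = −20·log₁₀(0.716)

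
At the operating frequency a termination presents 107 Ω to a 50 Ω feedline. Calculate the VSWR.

Γ = (107 − 50)/(107 + 50) = 0.363
VSWR = (1 + 0.363)/(1 − 0.363)

VSWR ≈ 2.14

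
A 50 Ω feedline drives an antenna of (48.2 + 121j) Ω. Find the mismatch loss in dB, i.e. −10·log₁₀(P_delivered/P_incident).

mismatch loss ≈ 4.01 dB

Γ = (-1.8 + j121)/(98.2 + j121), |Γ| = 0.777
|Γ|² = 0.603, so P_del/P_inc = 1 − |Γ|² = 0.397
ML = −10·log₁₀(1 − |Γ|²)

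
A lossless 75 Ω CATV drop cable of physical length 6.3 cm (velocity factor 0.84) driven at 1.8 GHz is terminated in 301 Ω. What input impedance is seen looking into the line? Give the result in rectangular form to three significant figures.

Z_in ≈ 123 + j136 Ω

λ = v/f = 0.84·c / 1.8 GHz = 0.14 m
βl = 2π·l/λ = 2π × 0.45 = 162°
tan(βl) = tan(162°) = -0.325
Z_in = Z_0·(Z_L + jZ_0·tanβl)/(Z_0 + jZ_L·tanβl)
     = 75·(301 − j24.4)/(75 − j97.8)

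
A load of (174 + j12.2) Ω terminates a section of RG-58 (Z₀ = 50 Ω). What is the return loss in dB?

RL ≈ 5.11 dB

Γ = (124 + j12.2)/(224 + j12.2), |Γ| = 0.555
RL = −20·log₁₀|Γ| = −20·log₁₀(0.555)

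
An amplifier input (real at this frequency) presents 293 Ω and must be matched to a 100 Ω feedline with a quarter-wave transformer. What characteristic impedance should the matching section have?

Z_qwt ≈ 171 Ω

Z_qwt = √(Z_0·R_L) = √(100 × 293) = √29300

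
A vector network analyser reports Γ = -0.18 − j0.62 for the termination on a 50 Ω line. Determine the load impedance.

Z_L = Z_0·(1 + Γ)/(1 − Γ) = 50·(0.82 − j0.62)/(1.18 + j0.62)

Z_L ≈ 16.4 − j34.9 Ω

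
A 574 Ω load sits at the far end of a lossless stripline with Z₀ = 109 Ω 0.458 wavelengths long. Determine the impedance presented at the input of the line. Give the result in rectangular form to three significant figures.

βl = 2π × 0.458 = 165°
tan(βl) = tan(165°) = -0.27
Z_in = Z_0·(Z_L + jZ_0·tanβl)/(Z_0 + jZ_L·tanβl)
     = 109·(574 − j29.5)/(109 − j155)

Z_in ≈ 204 + j260 Ω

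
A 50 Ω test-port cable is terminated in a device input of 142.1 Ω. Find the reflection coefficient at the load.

Γ = (Z_L − Z_0)/(Z_L + Z_0) = (142.1 − 50)/(142.1 + 50) = 92.1/192.1

Γ = 0.479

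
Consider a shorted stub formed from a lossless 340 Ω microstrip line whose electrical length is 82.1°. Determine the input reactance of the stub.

tan(βl) = 7.21
For a shorted stub, Z_in = jZ_0·tan(βl)

X_in ≈ 2450 Ω (inductive)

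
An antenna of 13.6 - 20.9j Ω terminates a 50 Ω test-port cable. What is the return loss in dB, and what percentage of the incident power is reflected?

Γ = (-36.4 − j20.9)/(63.6 − j20.9), |Γ| = 0.627
RL = −20·log₁₀(0.627) = 4.06 dB
P_refl/P_inc = |Γ|² = 0.393

RL ≈ 4.06 dB; 39.3% of incident power reflected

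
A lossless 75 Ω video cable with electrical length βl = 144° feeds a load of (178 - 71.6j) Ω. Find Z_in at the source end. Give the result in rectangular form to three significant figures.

Z_in ≈ 88.7 + j87.5 Ω

tan(βl) = tan(144°) = -0.727
Z_in = Z_0·(Z_L + jZ_0·tanβl)/(Z_0 + jZ_L·tanβl)
     = 75·(178 − j126)/(23 − j129)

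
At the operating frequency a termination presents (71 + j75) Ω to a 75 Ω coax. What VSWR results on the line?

VSWR ≈ 2.69

Γ = (Z_L − Z_0)/(Z_L + Z_0) = (-4 + j75)/(146 + j75)
|Γ| = 75.1/164 = 0.458
VSWR = (1 + |Γ|)/(1 − |Γ|) = 1.46/0.542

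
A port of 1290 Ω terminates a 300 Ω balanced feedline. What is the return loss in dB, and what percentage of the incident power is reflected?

Γ = (1290 − 300)/(1290 + 300) = 0.623
RL = −20·log₁₀(0.623) = 4.12 dB
P_refl/P_inc = |Γ|² = 0.388

RL ≈ 4.12 dB; 38.8% of incident power reflected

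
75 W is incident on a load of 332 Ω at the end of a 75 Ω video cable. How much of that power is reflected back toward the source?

P_reflected ≈ 29.9 W

Γ = (332 − 75)/(332 + 75) = 0.631
|Γ|² = 0.399
P_refl = |Γ|²·P_inc = 29.9 W, P_del = (1 − |Γ|²)·P_inc = 45.1 W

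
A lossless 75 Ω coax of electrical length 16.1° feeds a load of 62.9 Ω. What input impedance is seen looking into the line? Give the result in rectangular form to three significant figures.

tan(βl) = tan(16.1°) = 0.289
Z_in = Z_0·(Z_L + jZ_0·tanβl)/(Z_0 + jZ_L·tanβl)
     = 75·(62.9 + j21.6)/(75 + j18.2)

Z_in ≈ 64.4 + j6.07 Ω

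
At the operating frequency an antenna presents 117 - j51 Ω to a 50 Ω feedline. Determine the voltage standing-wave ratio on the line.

VSWR ≈ 2.86

Γ = (Z_L − Z_0)/(Z_L + Z_0) = (67 − j51)/(167 − j51)
|Γ| = 84.2/175 = 0.482
VSWR = (1 + |Γ|)/(1 − |Γ|) = 1.48/0.518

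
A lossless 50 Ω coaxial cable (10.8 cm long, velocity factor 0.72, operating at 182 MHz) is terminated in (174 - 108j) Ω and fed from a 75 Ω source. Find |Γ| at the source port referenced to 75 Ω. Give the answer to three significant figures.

λ = v/f = 0.72·c / 182 MHz = 1.19 m
βl = 2π·l/λ = 2π × 0.091 = 32.8°
tan(βl) = 0.643
Z_in = Z_0·(Z_L + jZ_0·tanβl)/(Z_0 + jZ_L·tanβl) = 22.9 − j53.2 Ω
Γ_s = (Z_in − Z_s)/(Z_in + Z_s) = (-52.1 − j53.2)/(97.9 − j53.2), |Γ_s| = 0.668

|Γ| ≈ 0.668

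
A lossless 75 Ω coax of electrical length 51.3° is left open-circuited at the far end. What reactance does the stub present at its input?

X_in ≈ -60.1 Ω (capacitive)

tan(βl) = 1.25
For an open-circuited stub, Z_in = −jZ_0·cot(βl) = −jZ_0/tan(βl)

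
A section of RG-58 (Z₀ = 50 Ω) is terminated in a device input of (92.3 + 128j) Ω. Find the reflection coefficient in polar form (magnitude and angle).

Γ = (Z_L − Z_0)/(Z_L + Z_0) = (42.3 + j128)/(142.3 + j128)
|Γ| = 135/191 = 0.704

Γ ≈ 0.704 ∠ 29.7°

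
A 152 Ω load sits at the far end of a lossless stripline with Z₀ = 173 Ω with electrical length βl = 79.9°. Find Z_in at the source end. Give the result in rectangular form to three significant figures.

tan(βl) = tan(79.9°) = 5.61
Z_in = Z_0·(Z_L + jZ_0·tanβl)/(Z_0 + jZ_L·tanβl)
     = 173·(152 + j971)/(173 + j853)

Z_in ≈ 195 + j8.74 Ω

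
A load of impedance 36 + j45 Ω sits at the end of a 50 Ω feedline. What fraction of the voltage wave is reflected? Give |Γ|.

|Γ| ≈ 0.486

Γ = (Z_L − Z_0)/(Z_L + Z_0) = (-14 + j45)/(86 + j45)
|Γ| = 47.1/97.1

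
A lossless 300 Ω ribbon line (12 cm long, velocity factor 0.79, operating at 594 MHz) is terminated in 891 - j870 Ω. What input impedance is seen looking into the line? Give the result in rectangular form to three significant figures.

λ = v/f = 0.79·c / 594 MHz = 0.399 m
βl = 2π·l/λ = 2π × 0.301 = 108°
tan(βl) = tan(108°) = -3.03
Z_in = Z_0·(Z_L + jZ_0·tanβl)/(Z_0 + jZ_L·tanβl)
     = 300·(891 − j1780)/(-2330 − j2700)

Z_in ≈ 64.1 + j154 Ω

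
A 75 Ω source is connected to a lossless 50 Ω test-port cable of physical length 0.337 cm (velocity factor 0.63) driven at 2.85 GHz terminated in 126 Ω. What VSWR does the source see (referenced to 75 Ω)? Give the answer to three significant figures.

VSWR ≈ 1.93

λ = v/f = 0.63·c / 2.85 GHz = 0.0663 m
βl = 2π·l/λ = 2π × 0.0508 = 18.3°
tan(βl) = 0.331
Z_in = Z_0·(Z_L + jZ_0·tanβl)/(Z_0 + jZ_L·tanβl) = 82.5 − j52.2 Ω
Γ_s = (Z_in − Z_s)/(Z_in + Z_s) = (7.5 − j52.2)/(158 − j52.2), |Γ_s| = 0.318
VSWR = (1 + |Γ_s|)/(1 − |Γ_s|)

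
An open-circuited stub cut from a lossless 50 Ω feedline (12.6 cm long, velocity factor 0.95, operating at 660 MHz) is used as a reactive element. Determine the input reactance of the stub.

λ = v/f = 0.95·c / 660 MHz = 0.432 m
βl = 2π·l/λ = 2π × 0.292 = 105°
tan(βl) = -3.72
For an open-circuited stub, Z_in = −jZ_0·cot(βl) = −jZ_0/tan(βl)

X_in ≈ 13.4 Ω (inductive)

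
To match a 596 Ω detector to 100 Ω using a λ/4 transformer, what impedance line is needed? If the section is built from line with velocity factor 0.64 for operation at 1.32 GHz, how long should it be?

Z_qwt = √(Z_0·R_L) = √(100 × 596) = √59600
λ = 0.64·c/f = 0.145 m, so l = λ/4 = 0.0364 m

Z_qwt ≈ 244 Ω; length ≈ 3.64 cm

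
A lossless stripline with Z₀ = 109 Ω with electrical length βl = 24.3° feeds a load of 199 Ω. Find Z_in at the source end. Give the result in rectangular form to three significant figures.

tan(βl) = tan(24.3°) = 0.452
Z_in = Z_0·(Z_L + jZ_0·tanβl)/(Z_0 + jZ_L·tanβl)
     = 109·(199 + j49.2)/(109 + j89.9)

Z_in ≈ 143 − j68.4 Ω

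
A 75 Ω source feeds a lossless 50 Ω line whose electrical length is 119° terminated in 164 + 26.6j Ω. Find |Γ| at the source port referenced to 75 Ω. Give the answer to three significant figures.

|Γ| ≈ 0.639

tan(βl) = -1.8
Z_in = Z_0·(Z_L + jZ_0·tanβl)/(Z_0 + jZ_L·tanβl) = 18 + j21.8 Ω
Γ_s = (Z_in − Z_s)/(Z_in + Z_s) = (-57 + j21.8)/(93 + j21.8), |Γ_s| = 0.639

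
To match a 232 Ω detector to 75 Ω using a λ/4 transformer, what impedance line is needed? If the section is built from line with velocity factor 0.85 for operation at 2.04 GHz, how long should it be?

Z_qwt = √(Z_0·R_L) = √(75 × 232) = √17400
λ = 0.85·c/f = 0.125 m, so l = λ/4 = 0.0312 m

Z_qwt ≈ 132 Ω; length ≈ 3.12 cm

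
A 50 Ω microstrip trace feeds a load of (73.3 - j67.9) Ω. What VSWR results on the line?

Γ = (Z_L − Z_0)/(Z_L + Z_0) = (23.3 − j67.9)/(123.3 − j67.9)
|Γ| = 71.8/141 = 0.51
VSWR = (1 + |Γ|)/(1 − |Γ|) = 1.51/0.49

VSWR ≈ 3.08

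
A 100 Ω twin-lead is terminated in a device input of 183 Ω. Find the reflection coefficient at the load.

Γ = 0.293

Γ = (Z_L − Z_0)/(Z_L + Z_0) = (183 − 100)/(183 + 100) = 83/283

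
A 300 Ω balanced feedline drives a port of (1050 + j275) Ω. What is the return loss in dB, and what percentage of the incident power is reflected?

Γ = (750 + j275)/(1350 + j275), |Γ| = 0.58
RL = −20·log₁₀(0.58) = 4.73 dB
P_refl/P_inc = |Γ|² = 0.336

RL ≈ 4.73 dB; 33.6% of incident power reflected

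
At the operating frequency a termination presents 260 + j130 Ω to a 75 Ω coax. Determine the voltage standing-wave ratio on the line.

VSWR ≈ 4.39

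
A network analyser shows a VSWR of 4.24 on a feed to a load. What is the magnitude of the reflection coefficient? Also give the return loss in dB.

|Γ| ≈ 0.618; return loss ≈ 4.18 dB

|Γ| = (S − 1)/(S + 1) = (4.24 − 1)/(4.24 + 1) = 3.24/5.24
RL = −20·log₁₀|Γ| = −20·log₁₀(0.618)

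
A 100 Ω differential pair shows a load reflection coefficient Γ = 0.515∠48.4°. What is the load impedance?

Z_L = Z_0·(1 + Γ)/(1 − Γ) = 100·(1.34 + j0.385)/(0.658 − j0.385)

Z_L ≈ 126 + j132 Ω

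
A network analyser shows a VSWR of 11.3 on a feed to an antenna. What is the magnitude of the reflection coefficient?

|Γ| = (S − 1)/(S + 1) = (11.3 − 1)/(11.3 + 1) = 10.3/12.3

|Γ| ≈ 0.837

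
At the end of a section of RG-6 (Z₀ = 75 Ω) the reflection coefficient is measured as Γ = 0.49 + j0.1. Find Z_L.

Z_L ≈ 208 + j55.5 Ω

Z_L = Z_0·(1 + Γ)/(1 − Γ) = 75·(1.49 + j0.1)/(0.51 − j0.1)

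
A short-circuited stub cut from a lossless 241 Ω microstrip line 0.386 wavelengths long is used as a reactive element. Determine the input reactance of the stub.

βl = 2π × 0.386 = 139°
tan(βl) = -0.871
For a short-circuited stub, Z_in = jZ_0·tan(βl)

X_in ≈ -210 Ω (capacitive)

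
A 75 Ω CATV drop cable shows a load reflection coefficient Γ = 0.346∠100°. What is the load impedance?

Z_L = Z_0·(1 + Γ)/(1 − Γ) = 75·(0.94 + j0.341)/(1.06 − j0.341)

Z_L ≈ 53.2 + j41.2 Ω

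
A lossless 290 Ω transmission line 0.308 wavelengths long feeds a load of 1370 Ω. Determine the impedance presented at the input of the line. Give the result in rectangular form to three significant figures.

βl = 2π × 0.308 = 111°
tan(βl) = tan(111°) = -2.62
Z_in = Z_0·(Z_L + jZ_0·tanβl)/(Z_0 + jZ_L·tanβl)
     = 290·(1370 − j760)/(290 − j3590)

Z_in ≈ 69.9 + j105 Ω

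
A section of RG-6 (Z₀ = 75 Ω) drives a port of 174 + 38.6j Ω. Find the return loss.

Γ = (99 + j38.6)/(249 + j38.6), |Γ| = 0.422
RL = −20·log₁₀|Γ| = −20·log₁₀(0.422)

RL ≈ 7.5 dB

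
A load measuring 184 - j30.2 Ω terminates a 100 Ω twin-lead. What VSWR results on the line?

Γ = (Z_L − Z_0)/(Z_L + Z_0) = (84 − j30.2)/(284 − j30.2)
|Γ| = 89.3/286 = 0.313
VSWR = (1 + |Γ|)/(1 − |Γ|) = 1.31/0.687

VSWR ≈ 1.91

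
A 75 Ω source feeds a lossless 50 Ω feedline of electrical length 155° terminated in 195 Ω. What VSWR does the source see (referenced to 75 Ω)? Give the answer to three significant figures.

tan(βl) = -0.466
Z_in = Z_0·(Z_L + jZ_0·tanβl)/(Z_0 + jZ_L·tanβl) = 55.1 + j76.9 Ω
Γ_s = (Z_in − Z_s)/(Z_in + Z_s) = (-19.9 + j76.9)/(130 + j76.9), |Γ_s| = 0.526
VSWR = (1 + |Γ_s|)/(1 − |Γ_s|)

VSWR ≈ 3.22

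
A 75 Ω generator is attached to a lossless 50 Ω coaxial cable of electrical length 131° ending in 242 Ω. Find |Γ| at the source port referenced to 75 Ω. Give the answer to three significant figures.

|Γ| ≈ 0.695

tan(βl) = -1.15
Z_in = Z_0·(Z_L + jZ_0·tanβl)/(Z_0 + jZ_L·tanβl) = 17.6 + j40.3 Ω
Γ_s = (Z_in − Z_s)/(Z_in + Z_s) = (-57.4 + j40.3)/(92.6 + j40.3), |Γ_s| = 0.695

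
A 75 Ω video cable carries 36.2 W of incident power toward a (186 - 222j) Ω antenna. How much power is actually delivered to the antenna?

P_delivered ≈ 17.2 W

|Γ| = |(111 − j222)/(261 − j222)| = 0.724
|Γ|² = 0.525
P_refl = |Γ|²·P_inc = 19 W, P_del = (1 − |Γ|²)·P_inc = 17.2 W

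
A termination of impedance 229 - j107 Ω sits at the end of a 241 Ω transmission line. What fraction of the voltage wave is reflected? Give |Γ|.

Γ = (Z_L − Z_0)/(Z_L + Z_0) = (-12 − j107)/(470 − j107)
|Γ| = 108/482

|Γ| ≈ 0.223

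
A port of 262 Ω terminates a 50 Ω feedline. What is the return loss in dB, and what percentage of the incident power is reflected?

Γ = (262 − 50)/(262 + 50) = 0.679
RL = −20·log₁₀(0.679) = 3.36 dB
P_refl/P_inc = |Γ|² = 0.462

RL ≈ 3.36 dB; 46.2% of incident power reflected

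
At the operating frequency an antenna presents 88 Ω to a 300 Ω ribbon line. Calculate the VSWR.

VSWR ≈ 3.41

Γ = (88 − 300)/(88 + 300) = -0.546
VSWR = (1 + 0.546)/(1 − 0.546)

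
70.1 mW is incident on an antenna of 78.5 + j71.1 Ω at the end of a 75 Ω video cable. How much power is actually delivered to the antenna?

|Γ| = |(3.5 + j71.1)/(153.5 + j71.1)| = 0.421
|Γ|² = 0.177
P_refl = |Γ|²·P_inc = 12.4 mW, P_del = (1 − |Γ|²)·P_inc = 57.7 mW

P_delivered ≈ 57.7 mW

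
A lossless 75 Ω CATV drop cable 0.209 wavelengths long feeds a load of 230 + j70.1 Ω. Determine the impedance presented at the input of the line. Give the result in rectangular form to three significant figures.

Z_in ≈ 25 − j25.2 Ω

βl = 2π × 0.209 = 75.2°
tan(βl) = tan(75.2°) = 3.8
Z_in = Z_0·(Z_L + jZ_0·tanβl)/(Z_0 + jZ_L·tanβl)
     = 75·(230 + j355)/(-191 + j873)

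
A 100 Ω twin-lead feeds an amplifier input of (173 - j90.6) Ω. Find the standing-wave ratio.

Γ = (Z_L − Z_0)/(Z_L + Z_0) = (73 − j90.6)/(273 − j90.6)
|Γ| = 116/288 = 0.404
VSWR = (1 + |Γ|)/(1 − |Γ|) = 1.4/0.596

VSWR ≈ 2.36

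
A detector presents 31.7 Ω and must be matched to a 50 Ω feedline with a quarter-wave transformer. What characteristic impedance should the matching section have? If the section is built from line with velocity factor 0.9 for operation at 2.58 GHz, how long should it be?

Z_qwt ≈ 39.8 Ω; length ≈ 2.62 cm

Z_qwt = √(Z_0·R_L) = √(50 × 31.7) = √1585
λ = 0.9·c/f = 0.105 m, so l = λ/4 = 0.0262 m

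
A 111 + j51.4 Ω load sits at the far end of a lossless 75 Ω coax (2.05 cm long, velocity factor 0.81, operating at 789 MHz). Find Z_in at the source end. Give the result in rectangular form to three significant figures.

λ = v/f = 0.81·c / 789 MHz = 0.308 m
βl = 2π·l/λ = 2π × 0.0666 = 24°
tan(βl) = tan(24°) = 0.444
Z_in = Z_0·(Z_L + jZ_0·tanβl)/(Z_0 + jZ_L·tanβl)
     = 75·(111 + j84.7)/(52.2 + j49.3)

Z_in ≈ 145 − j15.4 Ω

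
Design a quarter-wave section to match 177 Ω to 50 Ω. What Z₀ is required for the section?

Z_qwt = √(Z_0·R_L) = √(50 × 177) = √8850

Z_qwt ≈ 94.1 Ω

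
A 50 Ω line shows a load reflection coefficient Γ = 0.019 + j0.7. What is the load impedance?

Z_L = Z_0·(1 + Γ)/(1 − Γ) = 50·(1.02 + j0.7)/(0.981 − j0.7)

Z_L ≈ 17.5 + j48.2 Ω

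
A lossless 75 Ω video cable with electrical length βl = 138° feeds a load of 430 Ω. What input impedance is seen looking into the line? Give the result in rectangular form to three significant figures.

Z_in ≈ 28.2 + j77.8 Ω

tan(βl) = tan(138°) = -0.9
Z_in = Z_0·(Z_L + jZ_0·tanβl)/(Z_0 + jZ_L·tanβl)
     = 75·(430 − j67.5)/(75 − j387)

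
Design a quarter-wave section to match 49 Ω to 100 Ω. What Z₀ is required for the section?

Z_qwt = √(Z_0·R_L) = √(100 × 49) = √4900

Z_qwt ≈ 70 Ω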